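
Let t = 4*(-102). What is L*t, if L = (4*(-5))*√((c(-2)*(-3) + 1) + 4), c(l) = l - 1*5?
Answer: 8160*√26 ≈ 41608.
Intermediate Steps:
c(l) = -5 + l (c(l) = l - 5 = -5 + l)
L = -20*√26 (L = (4*(-5))*√(((-5 - 2)*(-3) + 1) + 4) = -20*√((-7*(-3) + 1) + 4) = -20*√((21 + 1) + 4) = -20*√(22 + 4) = -20*√26 ≈ -101.98)
t = -408
L*t = -20*√26*(-408) = 8160*√26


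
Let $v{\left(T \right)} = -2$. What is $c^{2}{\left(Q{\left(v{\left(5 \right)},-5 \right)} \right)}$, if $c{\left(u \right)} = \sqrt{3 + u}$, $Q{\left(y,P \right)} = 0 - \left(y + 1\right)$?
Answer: $4$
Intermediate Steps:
$Q{\left(y,P \right)} = -1 - y$ ($Q{\left(y,P \right)} = 0 - \left(1 + y\right) = -1 - y$)
$c^{2}{\left(Q{\left(v{\left(5 \right)},-5 \right)} \right)} = \left(\sqrt{3 - -1}\right)^{2} = \left(\sqrt{3 + \left(-1 + 2\right)}\right)^{2} = \left(\sqrt{3 + 1}\right)^{2} = \left(\sqrt{4}\right)^{2} = 2^{2} = 4$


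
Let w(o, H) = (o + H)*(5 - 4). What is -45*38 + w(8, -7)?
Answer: -1709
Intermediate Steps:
w(o, H) = H + o (w(o, H) = (H + o)*1 = H + o)
-45*38 + w(8, -7) = -45*38 + (-7 + 8) = -1710 + 1 = -1709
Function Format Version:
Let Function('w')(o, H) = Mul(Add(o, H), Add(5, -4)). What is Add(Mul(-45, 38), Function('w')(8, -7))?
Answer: -1709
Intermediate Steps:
Function('w')(o, H) = Add(H, o) (Function('w')(o, H) = Mul(Add(H, o), 1) = Add(H, o))
Add(Mul(-45, 38), Function('w')(8, -7)) = Add(Mul(-45, 38), Add(-7, 8)) = Add(-1710, 1) = -1709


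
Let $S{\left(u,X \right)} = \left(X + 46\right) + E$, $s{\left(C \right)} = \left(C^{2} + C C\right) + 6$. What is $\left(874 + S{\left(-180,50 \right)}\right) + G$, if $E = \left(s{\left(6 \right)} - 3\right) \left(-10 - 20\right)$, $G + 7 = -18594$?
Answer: $-19881$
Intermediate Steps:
$s{\left(C \right)} = 6 + 2 C^{2}$ ($s{\left(C \right)} = \left(C^{2} + C^{2}\right) + 6 = 2 C^{2} + 6 = 6 + 2 C^{2}$)
$G = -18601$ ($G = -7 - 18594 = -18601$)
$E = -2250$ ($E = \left(\left(6 + 2 \cdot 6^{2}\right) - 3\right) \left(-10 - 20\right) = \left(\left(6 + 2 \cdot 36\right) - 3\right) \left(-30\right) = \left(\left(6 + 72\right) - 3\right) \left(-30\right) = \left(78 - 3\right) \left(-30\right) = 75 \left(-30\right) = -2250$)
$S{\left(u,X \right)} = -2204 + X$ ($S{\left(u,X \right)} = \left(X + 46\right) - 2250 = \left(46 + X\right) - 2250 = -2204 + X$)
$\left(874 + S{\left(-180,50 \right)}\right) + G = \left(874 + \left(-2204 + 50\right)\right) - 18601 = \left(874 - 2154\right) - 18601 = -1280 - 18601 = -19881$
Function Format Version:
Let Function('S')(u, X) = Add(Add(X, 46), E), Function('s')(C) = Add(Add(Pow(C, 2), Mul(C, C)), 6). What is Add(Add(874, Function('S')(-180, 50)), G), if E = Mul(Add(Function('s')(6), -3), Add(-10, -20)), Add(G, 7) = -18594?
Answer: -19881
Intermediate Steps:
Function('s')(C) = Add(6, Mul(2, Pow(C, 2))) (Function('s')(C) = Add(Add(Pow(C, 2), Pow(C, 2)), 6) = Add(Mul(2, Pow(C, 2)), 6) = Add(6, Mul(2, Pow(C, 2))))
G = -18601 (G = Add(-7, -18594) = -18601)
E = -2250 (E = Mul(Add(Add(6, Mul(2, Pow(6, 2))), -3), Add(-10, -20)) = Mul(Add(Add(6, Mul(2, 36)), -3), -30) = Mul(Add(Add(6, 72), -3), -30) = Mul(Add(78, -3), -30) = Mul(75, -30) = -2250)
Function('S')(u, X) = Add(-2204, X) (Function('S')(u, X) = Add(Add(X, 46), -2250) = Add(Add(46, X), -2250) = Add(-2204, X))
Add(Add(874, Function('S')(-180, 50)), G) = Add(Add(874, Add(-2204, 50)), -18601) = Add(Add(874, -2154), -18601) = Add(-1280, -18601) = -19881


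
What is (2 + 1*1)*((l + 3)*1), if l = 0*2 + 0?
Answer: 9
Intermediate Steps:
l = 0 (l = 0 + 0 = 0)
(2 + 1*1)*((l + 3)*1) = (2 + 1*1)*((0 + 3)*1) = (2 + 1)*(3*1) = 3*3 = 9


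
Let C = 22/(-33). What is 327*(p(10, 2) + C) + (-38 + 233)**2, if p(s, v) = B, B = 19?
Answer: 44020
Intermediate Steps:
C = -2/3 (C = 22*(-1/33) = -2/3 ≈ -0.66667)
p(s, v) = 19
327*(p(10, 2) + C) + (-38 + 233)**2 = 327*(19 - 2/3) + (-38 + 233)**2 = 327*(55/3) + 195**2 = 5995 + 38025 = 44020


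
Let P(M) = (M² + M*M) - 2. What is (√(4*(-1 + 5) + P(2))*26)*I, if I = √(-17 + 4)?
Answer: 26*I*√286 ≈ 439.7*I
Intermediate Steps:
P(M) = -2 + 2*M² (P(M) = (M² + M²) - 2 = 2*M² - 2 = -2 + 2*M²)
I = I*√13 (I = √(-13) = I*√13 ≈ 3.6056*I)
(√(4*(-1 + 5) + P(2))*26)*I = (√(4*(-1 + 5) + (-2 + 2*2²))*26)*(I*√13) = (√(4*4 + (-2 + 2*4))*26)*(I*√13) = (√(16 + (-2 + 8))*26)*(I*√13) = (√(16 + 6)*26)*(I*√13) = (√22*26)*(I*√13) = (26*√22)*(I*√13) = 26*I*√286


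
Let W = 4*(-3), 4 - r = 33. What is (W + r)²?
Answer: 1681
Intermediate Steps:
r = -29 (r = 4 - 1*33 = 4 - 33 = -29)
W = -12
(W + r)² = (-12 - 29)² = (-41)² = 1681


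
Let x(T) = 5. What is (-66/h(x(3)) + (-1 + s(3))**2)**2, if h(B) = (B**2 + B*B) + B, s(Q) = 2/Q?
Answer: 2401/2025 ≈ 1.1857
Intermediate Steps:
h(B) = B + 2*B**2 (h(B) = (B**2 + B**2) + B = 2*B**2 + B = B + 2*B**2)
(-66/h(x(3)) + (-1 + s(3))**2)**2 = (-66*1/(5*(1 + 2*5)) + (-1 + 2/3)**2)**2 = (-66*1/(5*(1 + 10)) + (-1 + 2*(1/3))**2)**2 = (-66/(5*11) + (-1 + 2/3)**2)**2 = (-66/55 + (-1/3)**2)**2 = (-66*1/55 + 1/9)**2 = (-6/5 + 1/9)**2 = (-49/45)**2 = 2401/2025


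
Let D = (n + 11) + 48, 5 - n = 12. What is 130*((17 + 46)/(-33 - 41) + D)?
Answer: 246025/37 ≈ 6649.3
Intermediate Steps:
n = -7 (n = 5 - 1*12 = 5 - 12 = -7)
D = 52 (D = (-7 + 11) + 48 = 4 + 48 = 52)
130*((17 + 46)/(-33 - 41) + D) = 130*((17 + 46)/(-33 - 41) + 52) = 130*(63/(-74) + 52) = 130*(63*(-1/74) + 52) = 130*(-63/74 + 52) = 130*(3785/74) = 246025/37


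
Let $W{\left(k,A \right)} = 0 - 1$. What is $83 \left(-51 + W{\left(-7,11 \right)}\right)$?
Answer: $-4316$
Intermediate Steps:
$W{\left(k,A \right)} = -1$
$83 \left(-51 + W{\left(-7,11 \right)}\right) = 83 \left(-51 - 1\right) = 83 \left(-52\right) = -4316$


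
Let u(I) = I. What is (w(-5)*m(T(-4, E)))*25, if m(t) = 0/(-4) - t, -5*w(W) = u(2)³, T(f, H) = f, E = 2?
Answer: -160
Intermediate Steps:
w(W) = -8/5 (w(W) = -⅕*2³ = -⅕*8 = -8/5)
m(t) = -t (m(t) = 0*(-¼) - t = 0 - t = -t)
(w(-5)*m(T(-4, E)))*25 = -(-8)*(-4)/5*25 = -8/5*4*25 = -32/5*25 = -160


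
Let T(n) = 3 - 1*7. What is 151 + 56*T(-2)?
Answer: -73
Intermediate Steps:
T(n) = -4 (T(n) = 3 - 7 = -4)
151 + 56*T(-2) = 151 + 56*(-4) = 151 - 224 = -73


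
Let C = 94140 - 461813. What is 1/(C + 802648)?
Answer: 1/434975 ≈ 2.2990e-6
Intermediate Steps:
C = -367673
1/(C + 802648) = 1/(-367673 + 802648) = 1/434975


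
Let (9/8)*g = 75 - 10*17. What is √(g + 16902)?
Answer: √151358/3 ≈ 129.68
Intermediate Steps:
g = -760/9 (g = 8*(75 - 10*17)/9 = 8*(75 - 170)/9 = (8/9)*(-95) = -760/9 ≈ -84.444)
√(g + 16902) = √(-760/9 + 16902) = √(151358/9) = √151358/3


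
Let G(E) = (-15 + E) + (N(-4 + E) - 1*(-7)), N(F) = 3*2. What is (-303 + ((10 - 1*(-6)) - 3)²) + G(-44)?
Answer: -180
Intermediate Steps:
N(F) = 6
G(E) = -2 + E (G(E) = (-15 + E) + (6 - 1*(-7)) = (-15 + E) + (6 + 7) = (-15 + E) + 13 = -2 + E)
(-303 + ((10 - 1*(-6)) - 3)²) + G(-44) = (-303 + ((10 - 1*(-6)) - 3)²) + (-2 - 44) = (-303 + ((10 + 6) - 3)²) - 46 = (-303 + (16 - 3)²) - 46 = (-303 + 13²) - 46 = (-303 + 169) - 46 = -134 - 46 = -180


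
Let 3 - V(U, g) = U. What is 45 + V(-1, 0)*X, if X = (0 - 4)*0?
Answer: 45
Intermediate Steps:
V(U, g) = 3 - U
X = 0 (X = -4*0 = 0)
45 + V(-1, 0)*X = 45 + (3 - 1*(-1))*0 = 45 + (3 + 1)*0 = 45 + 4*0 = 45 + 0 = 45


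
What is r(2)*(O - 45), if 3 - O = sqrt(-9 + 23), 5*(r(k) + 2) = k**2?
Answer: 252/5 + 6*sqrt(14)/5 ≈ 54.890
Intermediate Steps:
r(k) = -2 + k**2/5
O = 3 - sqrt(14) (O = 3 - sqrt(-9 + 23) = 3 - sqrt(14) ≈ -0.74166)
r(2)*(O - 45) = (-2 + (1/5)*2**2)*((3 - sqrt(14)) - 45) = (-2 + (1/5)*4)*(-42 - sqrt(14)) = (-2 + 4/5)*(-42 - sqrt(14)) = -6*(-42 - sqrt(14))/5 = 252/5 + 6*sqrt(14)/5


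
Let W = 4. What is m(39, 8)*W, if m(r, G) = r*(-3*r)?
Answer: -18252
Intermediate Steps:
m(r, G) = -3*r²
m(39, 8)*W = -3*39²*4 = -3*1521*4 = -4563*4 = -18252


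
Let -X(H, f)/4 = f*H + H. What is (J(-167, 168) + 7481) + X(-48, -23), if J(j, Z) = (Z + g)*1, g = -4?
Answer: 3421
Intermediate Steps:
X(H, f) = -4*H - 4*H*f (X(H, f) = -4*(f*H + H) = -4*(H*f + H) = -4*(H + H*f) = -4*H - 4*H*f)
J(j, Z) = -4 + Z (J(j, Z) = (Z - 4)*1 = (-4 + Z)*1 = -4 + Z)
(J(-167, 168) + 7481) + X(-48, -23) = ((-4 + 168) + 7481) - 4*(-48)*(1 - 23) = (164 + 7481) - 4*(-48)*(-22) = 7645 - 4224 = 3421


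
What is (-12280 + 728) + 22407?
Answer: 10855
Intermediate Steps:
(-12280 + 728) + 22407 = -11552 + 22407 = 10855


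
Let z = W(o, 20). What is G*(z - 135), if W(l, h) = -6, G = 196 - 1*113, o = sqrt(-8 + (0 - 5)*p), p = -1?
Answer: -11703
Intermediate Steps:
o = I*sqrt(3) (o = sqrt(-8 + (0 - 5)*(-1)) = sqrt(-8 - 5*(-1)) = sqrt(-8 + 5) = sqrt(-3) = I*sqrt(3) ≈ 1.732*I)
G = 83 (G = 196 - 113 = 83)
z = -6
G*(z - 135) = 83*(-6 - 135) = 83*(-141) = -11703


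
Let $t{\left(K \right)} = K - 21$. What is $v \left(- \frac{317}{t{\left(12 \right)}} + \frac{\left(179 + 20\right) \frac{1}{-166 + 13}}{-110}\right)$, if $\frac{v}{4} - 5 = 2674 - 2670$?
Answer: $\frac{1185978}{935} \approx 1268.4$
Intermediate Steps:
$t{\left(K \right)} = -21 + K$
$v = 36$ ($v = 20 + 4 \left(2674 - 2670\right) = 20 + 4 \cdot 4 = 20 + 16 = 36$)
$v \left(- \frac{317}{t{\left(12 \right)}} + \frac{\left(179 + 20\right) \frac{1}{-166 + 13}}{-110}\right) = 36 \left(- \frac{317}{-21 + 12} + \frac{\left(179 + 20\right) \frac{1}{-166 + 13}}{-110}\right) = 36 \left(- \frac{317}{-9} + \frac{199}{-153} \left(- \frac{1}{110}\right)\right) = 36 \left(\left(-317\right) \left(- \frac{1}{9}\right) + 199 \left(- \frac{1}{153}\right) \left(- \frac{1}{110}\right)\right) = 36 \left(\frac{317}{9} - - \frac{199}{16830}\right) = 36 \left(\frac{317}{9} + \frac{199}{16830}\right) = 36 \cdot \frac{197663}{5610} = \frac{1185978}{935}$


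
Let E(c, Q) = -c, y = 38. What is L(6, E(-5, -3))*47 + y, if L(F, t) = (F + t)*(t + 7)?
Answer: 6242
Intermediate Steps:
L(F, t) = (7 + t)*(F + t) (L(F, t) = (F + t)*(7 + t) = (7 + t)*(F + t))
L(6, E(-5, -3))*47 + y = ((-1*(-5))**2 + 7*6 + 7*(-1*(-5)) + 6*(-1*(-5)))*47 + 38 = (5**2 + 42 + 7*5 + 6*5)*47 + 38 = (25 + 42 + 35 + 30)*47 + 38 = 132*47 + 38 = 6204 + 38 = 6242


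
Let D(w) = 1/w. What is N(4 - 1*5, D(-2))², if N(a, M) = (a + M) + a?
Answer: 25/4 ≈ 6.2500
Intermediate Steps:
N(a, M) = M + 2*a (N(a, M) = (M + a) + a = M + 2*a)
N(4 - 1*5, D(-2))² = (1/(-2) + 2*(4 - 1*5))² = (-½ + 2*(4 - 5))² = (-½ + 2*(-1))² = (-½ - 2)² = (-5/2)² = 25/4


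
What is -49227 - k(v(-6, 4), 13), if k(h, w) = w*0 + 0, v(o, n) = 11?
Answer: -49227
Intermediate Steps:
k(h, w) = 0 (k(h, w) = 0 + 0 = 0)
-49227 - k(v(-6, 4), 13) = -49227 - 1*0 = -49227 + 0 = -49227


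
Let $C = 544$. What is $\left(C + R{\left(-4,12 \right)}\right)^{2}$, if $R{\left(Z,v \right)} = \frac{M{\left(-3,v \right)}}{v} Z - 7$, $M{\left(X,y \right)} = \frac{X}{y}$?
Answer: $\frac{41538025}{144} \approx 2.8846 \cdot 10^{5}$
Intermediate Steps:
$R{\left(Z,v \right)} = -7 - \frac{3 Z}{v^{2}}$ ($R{\left(Z,v \right)} = \frac{\left(-3\right) \frac{1}{v}}{v} Z - 7 = - \frac{3}{v^{2}} Z - 7 = - \frac{3 Z}{v^{2}} - 7 = -7 - \frac{3 Z}{v^{2}}$)
$\left(C + R{\left(-4,12 \right)}\right)^{2} = \left(544 - \left(7 - \frac{12}{144}\right)\right)^{2} = \left(544 - \left(7 - \frac{1}{12}\right)\right)^{2} = \left(544 + \left(-7 + \frac{1}{12}\right)\right)^{2} = \left(544 - \frac{83}{12}\right)^{2} = \left(\frac{6445}{12}\right)^{2} = \frac{41538025}{144}$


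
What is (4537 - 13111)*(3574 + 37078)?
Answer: -348550248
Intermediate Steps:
(4537 - 13111)*(3574 + 37078) = -8574*40652 = -348550248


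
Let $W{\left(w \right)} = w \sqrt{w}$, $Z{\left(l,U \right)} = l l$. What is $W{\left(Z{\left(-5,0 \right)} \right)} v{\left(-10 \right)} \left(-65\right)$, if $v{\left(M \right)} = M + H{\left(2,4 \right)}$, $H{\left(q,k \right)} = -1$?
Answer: $89375$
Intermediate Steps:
$Z{\left(l,U \right)} = l^{2}$
$W{\left(w \right)} = w^{\frac{3}{2}}$
$v{\left(M \right)} = -1 + M$ ($v{\left(M \right)} = M - 1 = -1 + M$)
$W{\left(Z{\left(-5,0 \right)} \right)} v{\left(-10 \right)} \left(-65\right) = \left(\left(-5\right)^{2}\right)^{\frac{3}{2}} \left(-1 - 10\right) \left(-65\right) = 25^{\frac{3}{2}} \left(-11\right) \left(-65\right) = 125 \left(-11\right) \left(-65\right) = \left(-1375\right) \left(-65\right) = 89375$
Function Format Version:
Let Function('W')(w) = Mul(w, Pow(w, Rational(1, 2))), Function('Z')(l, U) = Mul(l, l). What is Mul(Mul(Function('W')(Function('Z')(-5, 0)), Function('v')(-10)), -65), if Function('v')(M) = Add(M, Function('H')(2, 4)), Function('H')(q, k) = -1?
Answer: 89375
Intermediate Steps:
Function('Z')(l, U) = Pow(l, 2)
Function('W')(w) = Pow(w, Rational(3, 2))
Function('v')(M) = Add(-1, M) (Function('v')(M) = Add(M, -1) = Add(-1, M))
Mul(Mul(Function('W')(Function('Z')(-5, 0)), Function('v')(-10)), -65) = Mul(Mul(Pow(Pow(-5, 2), Rational(3, 2)), Add(-1, -10)), -65) = Mul(Mul(Pow(25, Rational(3, 2)), -11), -65) = Mul(Mul(125, -11), -65) = Mul(-1375, -65) = 89375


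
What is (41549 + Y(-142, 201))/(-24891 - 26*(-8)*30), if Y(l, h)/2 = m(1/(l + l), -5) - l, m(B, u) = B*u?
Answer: -1980097/882814 ≈ -2.2429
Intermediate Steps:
Y(l, h) = -5/l - 2*l (Y(l, h) = 2*(-5/(l + l) - l) = 2*(-5/(2*l) - l) = 2*(-l - 5/(2*l)) = -5/l - 2*l)
(41549 + Y(-142, 201))/(-24891 - 26*(-8)*30) = (41549 + (-5/(-142) - 2*(-142)))/(-24891 - 26*(-8)*30) = (41549 + (-5*(-1/142) + 284))/(-24891 + 208*30) = (41549 + (5/142 + 284))/(-24891 + 6240) = (41549 + 40333/142)/(-18651) = (5940291/142)*(-1/18651) = -1980097/882814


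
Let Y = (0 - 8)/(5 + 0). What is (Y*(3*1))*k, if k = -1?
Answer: 24/5 ≈ 4.8000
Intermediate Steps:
Y = -8/5 ≈ -1.6000
(Y*(3*1))*k = -24/5*(-1) = 24/5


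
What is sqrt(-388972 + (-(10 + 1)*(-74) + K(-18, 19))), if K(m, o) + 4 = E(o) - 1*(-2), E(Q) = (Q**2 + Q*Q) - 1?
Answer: I*sqrt(387439) ≈ 622.45*I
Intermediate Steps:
E(Q) = -1 + 2*Q**2 (E(Q) = (Q**2 + Q**2) - 1 = 2*Q**2 - 1 = -1 + 2*Q**2)
K(m, o) = -3 + 2*o**2 (K(m, o) = -4 + ((-1 + 2*o**2) - 1*(-2)) = -4 + ((-1 + 2*o**2) + 2) = -4 + (1 + 2*o**2) = -3 + 2*o**2)
sqrt(-388972 + (-(10 + 1)*(-74) + K(-18, 19))) = sqrt(-388972 + (-(10 + 1)*(-74) + (-3 + 2*19**2))) = sqrt(-388972 + (-1*11*(-74) + (-3 + 2*361))) = sqrt(-388972 + (-11*(-74) + (-3 + 722))) = sqrt(-388972 + (814 + 719)) = sqrt(-388972 + 1533) = sqrt(-387439) = I*sqrt(387439)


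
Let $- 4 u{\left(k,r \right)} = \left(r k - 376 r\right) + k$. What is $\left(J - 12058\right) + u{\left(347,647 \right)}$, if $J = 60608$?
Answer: $53154$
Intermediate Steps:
$u{\left(k,r \right)} = 94 r - \frac{k}{4} - \frac{k r}{4}$ ($u{\left(k,r \right)} = - \frac{\left(r k - 376 r\right) + k}{4} = - \frac{\left(k r - 376 r\right) + k}{4} = - \frac{\left(- 376 r + k r\right) + k}{4} = - \frac{k - 376 r + k r}{4} = 94 r - \frac{k}{4} - \frac{k r}{4}$)
$\left(J - 12058\right) + u{\left(347,647 \right)} = \left(60608 - 12058\right) - \left(- \frac{242925}{4} + \frac{224509}{4}\right) = 48550 - -4604 = 48550 + 4604 = 53154$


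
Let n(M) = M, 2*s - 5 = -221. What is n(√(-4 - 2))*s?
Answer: -108*I*√6 ≈ -264.54*I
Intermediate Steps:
s = -108 (s = 5/2 + (½)*(-221) = 5/2 - 221/2 = -108)
n(√(-4 - 2))*s = √(-4 - 2)*(-108) = √(-6)*(-108) = (I*√6)*(-108) = -108*I*√6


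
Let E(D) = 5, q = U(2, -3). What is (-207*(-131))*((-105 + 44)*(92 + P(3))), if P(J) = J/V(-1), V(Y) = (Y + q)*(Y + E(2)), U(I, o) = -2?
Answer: -607068279/4 ≈ -1.5177e+8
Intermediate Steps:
q = -2
V(Y) = (-2 + Y)*(5 + Y) (V(Y) = (Y - 2)*(Y + 5) = (-2 + Y)*(5 + Y))
P(J) = -J/12 (P(J) = J/(-10 + (-1)² + 3*(-1)) = J/(-10 + 1 - 3) = J/(-12) = J*(-1/12) = -J/12)
(-207*(-131))*((-105 + 44)*(92 + P(3))) = (-207*(-131))*((-105 + 44)*(92 - 1/12*3)) = 27117*(-61*(92 - ¼)) = 27117*(-61*367/4) = 27117*(-22387/4) = -607068279/4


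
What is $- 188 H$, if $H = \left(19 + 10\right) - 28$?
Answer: $-188$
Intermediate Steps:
$H = 1$ ($H = 29 - 28 = 1$)
$- 188 H = \left(-188\right) 1 = -188$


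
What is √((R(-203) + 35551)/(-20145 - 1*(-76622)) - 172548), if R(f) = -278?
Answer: I*√550365999912671/56477 ≈ 415.39*I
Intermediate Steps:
√((R(-203) + 35551)/(-20145 - 1*(-76622)) - 172548) = √((-278 + 35551)/(-20145 - 1*(-76622)) - 172548) = √(35273/(-20145 + 76622) - 172548) = √(35273/56477 - 172548) = √(-9744958123/56477) = I*√550365999912671/56477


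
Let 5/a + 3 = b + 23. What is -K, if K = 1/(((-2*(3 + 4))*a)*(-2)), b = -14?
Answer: -3/70 ≈ -0.042857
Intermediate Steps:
a = 5/6 (a = 5/(-3 + (-14 + 23)) = 5/(-3 + 9) = 5/6 ≈ 0.83333)
K = 3/70 (K = 1/((-2*(3 + 4)*(5/6))*(-2)) = 1/((-2*7*(5/6))*(-2)) = 1/(-14*5/6*(-2)) = 1/(-35/3*(-2)) = 1/(70/3) = 3/70 ≈ 0.042857)
-K = -1*3/70 = -3/70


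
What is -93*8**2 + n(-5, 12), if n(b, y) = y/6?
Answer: -5950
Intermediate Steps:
n(b, y) = y/6 (n(b, y) = y*(1/6) = y/6)
-93*8**2 + n(-5, 12) = -93*8**2 + (1/6)*12 = -93*64 + 2 = -5952 + 2 = -5950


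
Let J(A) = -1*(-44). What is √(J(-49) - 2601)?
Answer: I*√2557 ≈ 50.567*I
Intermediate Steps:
J(A) = 44
√(J(-49) - 2601) = √(44 - 2601) = √(-2557) = I*√2557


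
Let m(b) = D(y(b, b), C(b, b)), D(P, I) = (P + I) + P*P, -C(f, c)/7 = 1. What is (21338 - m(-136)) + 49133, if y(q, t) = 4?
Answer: 70458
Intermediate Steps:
C(f, c) = -7 (C(f, c) = -7*1 = -7)
D(P, I) = I + P + P**2 (D(P, I) = (I + P) + P**2 = I + P + P**2)
m(b) = 13 (m(b) = -7 + 4 + 4**2 = -7 + 4 + 16 = 13)
(21338 - m(-136)) + 49133 = (21338 - 1*13) + 49133 = (21338 - 13) + 49133 = 21325 + 49133 = 70458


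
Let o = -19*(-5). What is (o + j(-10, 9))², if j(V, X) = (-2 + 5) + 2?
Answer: 10000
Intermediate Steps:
j(V, X) = 5 (j(V, X) = 3 + 2 = 5)
o = 95
(o + j(-10, 9))² = (95 + 5)² = 100² = 10000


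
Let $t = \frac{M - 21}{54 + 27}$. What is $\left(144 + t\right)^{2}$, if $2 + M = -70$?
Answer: $\frac{14876449}{729} \approx 20407.0$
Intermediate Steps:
$M = -72$ ($M = -2 - 70 = -72$)
$t = - \frac{31}{27}$ ($t = \frac{-72 - 21}{54 + 27} = - \frac{93}{81} = \left(-93\right) \frac{1}{81} = - \frac{31}{27} \approx -1.1481$)
$\left(144 + t\right)^{2} = \left(144 - \frac{31}{27}\right)^{2} = \left(\frac{3857}{27}\right)^{2} = \frac{14876449}{729}$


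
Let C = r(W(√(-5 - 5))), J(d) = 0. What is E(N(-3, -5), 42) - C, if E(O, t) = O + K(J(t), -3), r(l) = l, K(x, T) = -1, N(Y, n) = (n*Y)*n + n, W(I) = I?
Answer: -81 - I*√10 ≈ -81.0 - 3.1623*I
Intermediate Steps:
N(Y, n) = n + Y*n² (N(Y, n) = (Y*n)*n + n = Y*n² + n = n + Y*n²)
E(O, t) = -1 + O (E(O, t) = O - 1 = -1 + O)
C = I*√10 (C = √(-5 - 5) = √(-10) = I*√10 ≈ 3.1623*I)
E(N(-3, -5), 42) - C = (-1 - 5*(1 - 3*(-5))) - I*√10 = (-1 - 5*(1 + 15)) - I*√10 = (-1 - 5*16) - I*√10 = (-1 - 80) - I*√10 = -81 - I*√10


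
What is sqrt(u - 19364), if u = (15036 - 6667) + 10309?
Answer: 7*I*sqrt(14) ≈ 26.192*I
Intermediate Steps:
u = 18678 (u = 8369 + 10309 = 18678)
sqrt(u - 19364) = sqrt(18678 - 19364) = sqrt(-686) = 7*I*sqrt(14)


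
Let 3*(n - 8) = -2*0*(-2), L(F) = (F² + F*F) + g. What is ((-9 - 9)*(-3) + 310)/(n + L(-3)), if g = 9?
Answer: 52/5 ≈ 10.400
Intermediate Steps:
L(F) = 9 + 2*F² (L(F) = (F² + F*F) + 9 = (F² + F²) + 9 = 2*F² + 9 = 9 + 2*F²)
n = 8 (n = 8 + (-2*0*(-2))/3 = 8 + (0*(-2))/3 = 8 + (⅓)*0 = 8 + 0 = 8)
((-9 - 9)*(-3) + 310)/(n + L(-3)) = ((-9 - 9)*(-3) + 310)/(8 + (9 + 2*(-3)²)) = (-18*(-3) + 310)/(8 + (9 + 2*9)) = (54 + 310)/(8 + (9 + 18)) = 364/(8 + 27) = 364/35 = 364*(1/35) = 52/5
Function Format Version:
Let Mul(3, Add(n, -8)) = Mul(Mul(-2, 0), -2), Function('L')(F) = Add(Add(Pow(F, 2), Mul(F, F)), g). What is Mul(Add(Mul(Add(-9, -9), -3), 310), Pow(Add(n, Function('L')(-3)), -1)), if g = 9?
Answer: Rational(52, 5) ≈ 10.400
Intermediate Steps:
Function('L')(F) = Add(9, Mul(2, Pow(F, 2))) (Function('L')(F) = Add(Add(Pow(F, 2), Mul(F, F)), 9) = Add(Add(Pow(F, 2), Pow(F, 2)), 9) = Add(Mul(2, Pow(F, 2)), 9) = Add(9, Mul(2, Pow(F, 2))))
n = 8 (n = Add(8, Mul(Rational(1, 3), Mul(Mul(-2, 0), -2))) = Add(8, Mul(Rational(1, 3), Mul(0, -2))) = Add(8, Mul(Rational(1, 3), 0)) = Add(8, 0) = 8)
Mul(Add(Mul(Add(-9, -9), -3), 310), Pow(Add(n, Function('L')(-3)), -1)) = Mul(Add(Mul(Add(-9, -9), -3), 310), Pow(Add(8, Add(9, Mul(2, Pow(-3, 2)))), -1)) = Mul(Add(Mul(-18, -3), 310), Pow(Add(8, Add(9, Mul(2, 9))), -1)) = Mul(Add(54, 310), Pow(Add(8, Add(9, 18)), -1)) = Mul(364, Pow(Add(8, 27), -1)) = Mul(364, Pow(35, -1)) = Mul(364, Rational(1, 35)) = Rational(52, 5)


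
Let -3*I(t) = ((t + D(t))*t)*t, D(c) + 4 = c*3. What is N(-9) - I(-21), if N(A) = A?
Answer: -12945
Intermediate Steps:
D(c) = -4 + 3*c (D(c) = -4 + c*3 = -4 + 3*c)
I(t) = -t**2*(-4 + 4*t)/3 (I(t) = -(t + (-4 + 3*t))*t*t/3 = -(-4 + 4*t)*t*t/3 = -t*(-4 + 4*t)*t/3 = -t**2*(-4 + 4*t)/3)
N(-9) - I(-21) = -9 - 4*(-21)**2*(1 - 1*(-21))/3 = -9 - 4*441*(1 + 21)/3 = -9 - 4*441*22/3 = -9 - 1*12936 = -9 - 12936 = -12945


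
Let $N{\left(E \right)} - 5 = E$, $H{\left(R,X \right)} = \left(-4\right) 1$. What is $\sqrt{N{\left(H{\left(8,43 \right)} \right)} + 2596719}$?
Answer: $4 \sqrt{162295} \approx 1611.4$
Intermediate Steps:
$H{\left(R,X \right)} = -4$
$N{\left(E \right)} = 5 + E$
$\sqrt{N{\left(H{\left(8,43 \right)} \right)} + 2596719} = \sqrt{\left(5 - 4\right) + 2596719} = \sqrt{1 + 2596719} = \sqrt{2596720} = 4 \sqrt{162295}$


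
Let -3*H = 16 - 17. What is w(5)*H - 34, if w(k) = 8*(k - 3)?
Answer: -86/3 ≈ -28.667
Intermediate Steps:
w(k) = -24 + 8*k (w(k) = 8*(-3 + k) = -24 + 8*k)
H = ⅓ (H = -(16 - 17)/3 = -⅓*(-1) = ⅓ ≈ 0.33333)
w(5)*H - 34 = (-24 + 8*5)*(⅓) - 34 = (-24 + 40)*(⅓) - 34 = 16*(⅓) - 34 = 16/3 - 34 = -86/3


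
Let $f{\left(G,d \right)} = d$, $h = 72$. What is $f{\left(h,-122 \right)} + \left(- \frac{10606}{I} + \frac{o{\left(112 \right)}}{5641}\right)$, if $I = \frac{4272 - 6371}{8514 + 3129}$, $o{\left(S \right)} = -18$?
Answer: $\frac{695138022998}{11840459} \approx 58709.0$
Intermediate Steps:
$I = - \frac{2099}{11643}$ ($I = \frac{4272 - 6371}{11643} = \left(-2099\right) \frac{1}{11643} = - \frac{2099}{11643} \approx -0.18028$)
$f{\left(h,-122 \right)} + \left(- \frac{10606}{I} + \frac{o{\left(112 \right)}}{5641}\right) = -122 - \left(- \frac{123485658}{2099} + \frac{18}{5641}\right) = -122 - - \frac{696582558996}{11840459} = -122 + \left(\frac{123485658}{2099} - \frac{18}{5641}\right) = -122 + \frac{696582558996}{11840459} = \frac{695138022998}{11840459}$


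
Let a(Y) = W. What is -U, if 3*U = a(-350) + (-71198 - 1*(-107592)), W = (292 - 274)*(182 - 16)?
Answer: -39382/3 ≈ -13127.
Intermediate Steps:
W = 2988 (W = 18*166 = 2988)
a(Y) = 2988
U = 39382/3 (U = (2988 + (-71198 - 1*(-107592)))/3 = (2988 + (-71198 + 107592))/3 = (2988 + 36394)/3 = (⅓)*39382 = 39382/3 ≈ 13127.)
-U = -1*39382/3 = -39382/3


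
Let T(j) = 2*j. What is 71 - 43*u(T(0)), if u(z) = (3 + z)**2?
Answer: -316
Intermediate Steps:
71 - 43*u(T(0)) = 71 - 43*(3 + 2*0)**2 = 71 - 43*(3 + 0)**2 = 71 - 43*3**2 = 71 - 43*9 = 71 - 387 = -316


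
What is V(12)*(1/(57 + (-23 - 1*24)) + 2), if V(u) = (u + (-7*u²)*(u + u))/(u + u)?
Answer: -8463/4 ≈ -2115.8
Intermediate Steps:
V(u) = (u - 14*u³)/(2*u) (V(u) = (u + (-7*u²)*(2*u))/((2*u)) = (u - 14*u³)*(1/(2*u)) = (u - 14*u³)/(2*u))
V(12)*(1/(57 + (-23 - 1*24)) + 2) = (½ - 7*12²)*(1/(57 + (-23 - 1*24)) + 2) = (½ - 7*144)*(1/(57 + (-23 - 24)) + 2) = (½ - 1008)*(1/(57 - 47) + 2) = -2015*(1/10 + 2)/2 = -2015*(⅒ + 2)/2 = -2015/2*21/10 = -8463/4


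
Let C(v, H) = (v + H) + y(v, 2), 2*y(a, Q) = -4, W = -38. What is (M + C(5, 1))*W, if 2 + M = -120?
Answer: 4484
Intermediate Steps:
y(a, Q) = -2 (y(a, Q) = (1/2)*(-4) = -2)
C(v, H) = -2 + H + v (C(v, H) = (v + H) - 2 = (H + v) - 2 = -2 + H + v)
M = -122 (M = -2 - 120 = -122)
(M + C(5, 1))*W = (-122 + (-2 + 1 + 5))*(-38) = (-122 + 4)*(-38) = -118*(-38) = 4484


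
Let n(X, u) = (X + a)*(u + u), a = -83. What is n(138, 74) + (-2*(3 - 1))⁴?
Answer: 8396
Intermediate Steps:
n(X, u) = 2*u*(-83 + X) (n(X, u) = (X - 83)*(u + u) = (-83 + X)*(2*u) = 2*u*(-83 + X))
n(138, 74) + (-2*(3 - 1))⁴ = 2*74*(-83 + 138) + (-2*(3 - 1))⁴ = 2*74*55 + (-2*2)⁴ = 8140 + (-4)⁴ = 8140 + 256 = 8396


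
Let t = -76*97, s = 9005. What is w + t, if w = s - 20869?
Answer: -19236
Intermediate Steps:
t = -7372
w = -11864 (w = 9005 - 20869 = -11864)
w + t = -11864 - 7372 = -19236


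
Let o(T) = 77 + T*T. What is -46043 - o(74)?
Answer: -51596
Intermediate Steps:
o(T) = 77 + T**2
-46043 - o(74) = -46043 - (77 + 74**2) = -46043 - (77 + 5476) = -46043 - 1*5553 = -46043 - 5553 = -51596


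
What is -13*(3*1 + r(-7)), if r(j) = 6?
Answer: -117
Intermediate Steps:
-13*(3*1 + r(-7)) = -13*(3*1 + 6) = -13*(3 + 6) = -13*9 = -117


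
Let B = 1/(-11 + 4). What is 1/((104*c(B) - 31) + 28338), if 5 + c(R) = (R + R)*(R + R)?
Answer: 49/1361979 ≈ 3.5977e-5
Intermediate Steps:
B = -1/7 (B = 1/(-7) = -1/7 ≈ -0.14286)
c(R) = -5 + 4*R**2 (c(R) = -5 + (R + R)*(R + R) = -5 + (2*R)*(2*R) = -5 + 4*R**2)
1/((104*c(B) - 31) + 28338) = 1/((104*(-5 + 4*(-1/7)**2) - 31) + 28338) = 1/((104*(-5 + 4*(1/49)) - 31) + 28338) = 1/((104*(-5 + 4/49) - 31) + 28338) = 1/((104*(-241/49) - 31) + 28338) = 1/((-25064/49 - 31) + 28338) = 1/(-26583/49 + 28338) = 1/(1361979/49) = 49/1361979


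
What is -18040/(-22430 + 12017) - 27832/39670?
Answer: 212916092/206541855 ≈ 1.0309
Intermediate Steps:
-18040/(-22430 + 12017) - 27832/39670 = -18040/(-10413) - 27832*1/39670 = -18040*(-1/10413) - 13916/19835 = 18040/10413 - 13916/19835 = 212916092/206541855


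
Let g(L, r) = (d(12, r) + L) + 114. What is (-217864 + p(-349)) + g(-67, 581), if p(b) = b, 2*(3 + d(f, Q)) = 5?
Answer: -436333/2 ≈ -2.1817e+5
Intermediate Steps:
d(f, Q) = -1/2 (d(f, Q) = -3 + (1/2)*5 = -3 + 5/2 = -1/2)
g(L, r) = 227/2 + L (g(L, r) = (-1/2 + L) + 114 = 227/2 + L)
(-217864 + p(-349)) + g(-67, 581) = (-217864 - 349) + (227/2 - 67) = -218213 + 93/2 = -436333/2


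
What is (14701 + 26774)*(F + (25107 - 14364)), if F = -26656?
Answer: -659991675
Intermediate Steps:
(14701 + 26774)*(F + (25107 - 14364)) = (14701 + 26774)*(-26656 + (25107 - 14364)) = 41475*(-26656 + 10743) = 41475*(-15913) = -659991675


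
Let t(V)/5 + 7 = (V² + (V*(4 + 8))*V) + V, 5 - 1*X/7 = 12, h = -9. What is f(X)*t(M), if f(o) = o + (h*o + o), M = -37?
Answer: 30446395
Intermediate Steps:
X = -49 (X = 35 - 7*12 = 35 - 84 = -49)
f(o) = -7*o (f(o) = o + (-9*o + o) = o - 8*o = -7*o)
t(V) = -35 + 5*V + 65*V² (t(V) = -35 + 5*((V² + (V*(4 + 8))*V) + V) = -35 + 5*((V² + (V*12)*V) + V) = -35 + 5*((V² + (12*V)*V) + V) = -35 + 5*((V² + 12*V²) + V) = -35 + 5*(13*V² + V) = -35 + 5*(V + 13*V²) = -35 + (5*V + 65*V²) = -35 + 5*V + 65*V²)
f(X)*t(M) = (-7*(-49))*(-35 + 5*(-37) + 65*(-37)²) = 343*(-35 - 185 + 65*1369) = 343*(-35 - 185 + 88985) = 343*88765 = 30446395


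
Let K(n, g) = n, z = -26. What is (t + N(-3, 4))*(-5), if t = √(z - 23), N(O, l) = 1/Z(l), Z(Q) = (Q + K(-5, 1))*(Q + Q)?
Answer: 5/8 - 35*I ≈ 0.625 - 35.0*I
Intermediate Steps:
Z(Q) = 2*Q*(-5 + Q) (Z(Q) = (Q - 5)*(Q + Q) = (-5 + Q)*(2*Q) = 2*Q*(-5 + Q))
N(O, l) = 1/(2*l*(-5 + l))
t = 7*I (t = √(-26 - 23) = √(-49) = 7*I ≈ 7.0*I)
(t + N(-3, 4))*(-5) = (7*I + (½)/(4*(-5 + 4)))*(-5) = (7*I + (½)*(¼)/(-1))*(-5) = (7*I + (½)*(¼)*(-1))*(-5) = (7*I - ⅛)*(-5) = (-⅛ + 7*I)*(-5) = 5/8 - 35*I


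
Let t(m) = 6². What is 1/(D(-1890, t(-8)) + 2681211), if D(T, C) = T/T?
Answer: 1/2681212 ≈ 3.7297e-7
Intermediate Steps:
t(m) = 36
D(T, C) = 1
1/(D(-1890, t(-8)) + 2681211) = 1/(1 + 2681211) = 1/2681212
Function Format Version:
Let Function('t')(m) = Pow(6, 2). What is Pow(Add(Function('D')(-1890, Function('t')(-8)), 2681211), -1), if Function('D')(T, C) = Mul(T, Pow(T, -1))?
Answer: Rational(1, 2681212) ≈ 3.7297e-7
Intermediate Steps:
Function('t')(m) = 36
Function('D')(T, C) = 1
Pow(Add(Function('D')(-1890, Function('t')(-8)), 2681211), -1) = Pow(Add(1, 2681211), -1) = Pow(2681212, -1) = Rational(1, 2681212)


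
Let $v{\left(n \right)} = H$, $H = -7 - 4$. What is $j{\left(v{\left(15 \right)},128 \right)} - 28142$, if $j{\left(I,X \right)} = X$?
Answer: $-28014$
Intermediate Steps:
$H = -11$ ($H = -7 - 4 = -11$)
$v{\left(n \right)} = -11$
$j{\left(v{\left(15 \right)},128 \right)} - 28142 = 128 - 28142 = -28014$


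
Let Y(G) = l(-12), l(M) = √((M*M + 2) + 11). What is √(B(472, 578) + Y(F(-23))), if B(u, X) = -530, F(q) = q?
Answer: √(-530 + √157) ≈ 22.748*I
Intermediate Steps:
l(M) = √(13 + M²) (l(M) = √((M² + 2) + 11) = √((2 + M²) + 11) = √(13 + M²))
Y(G) = √157 (Y(G) = √(13 + (-12)²) = √(13 + 144) = √157)
√(B(472, 578) + Y(F(-23))) = √(-530 + √157)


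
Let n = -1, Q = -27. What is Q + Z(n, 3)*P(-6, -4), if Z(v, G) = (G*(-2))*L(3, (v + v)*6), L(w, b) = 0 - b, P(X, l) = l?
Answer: 261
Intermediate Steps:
L(w, b) = -b
Z(v, G) = 24*G*v (Z(v, G) = (G*(-2))*(-(v + v)*6) = (-2*G)*(-2*v*6) = (-2*G)*(-12*v) = 24*G*v)
Q + Z(n, 3)*P(-6, -4) = -27 + (24*3*(-1))*(-4) = -27 - 72*(-4) = -27 + 288 = 261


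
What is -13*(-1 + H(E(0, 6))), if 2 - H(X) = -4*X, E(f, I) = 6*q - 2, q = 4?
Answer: -1157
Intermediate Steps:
E(f, I) = 22 (E(f, I) = 6*4 - 2 = 24 - 2 = 22)
H(X) = 2 + 4*X (H(X) = 2 - (-4)*X = 2 + 4*X)
-13*(-1 + H(E(0, 6))) = -13*(-1 + (2 + 4*22)) = -13*(-1 + (2 + 88)) = -13*(-1 + 90) = -13*89 = -1157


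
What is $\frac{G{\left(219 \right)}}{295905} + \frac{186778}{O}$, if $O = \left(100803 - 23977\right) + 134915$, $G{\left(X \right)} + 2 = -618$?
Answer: $\frac{11027452934}{12531044121} \approx 0.88001$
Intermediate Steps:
$G{\left(X \right)} = -620$ ($G{\left(X \right)} = -2 - 618 = -620$)
$O = 211741$ ($O = 76826 + 134915 = 211741$)
$\frac{G{\left(219 \right)}}{295905} + \frac{186778}{O} = - \frac{620}{295905} + \frac{186778}{211741} = \left(-620\right) \frac{1}{295905} + 186778 \cdot \frac{1}{211741} = - \frac{124}{59181} + \frac{186778}{211741} = \frac{11027452934}{12531044121}$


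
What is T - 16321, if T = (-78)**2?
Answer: -10237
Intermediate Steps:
T = 6084
T - 16321 = 6084 - 16321 = -10237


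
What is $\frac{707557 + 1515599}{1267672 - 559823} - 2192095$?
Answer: $- \frac{1551670030499}{707849} \approx -2.1921 \cdot 10^{6}$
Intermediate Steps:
$\frac{707557 + 1515599}{1267672 - 559823} - 2192095 = \frac{2223156}{707849} - 2192095 = - \frac{1551670030499}{707849}$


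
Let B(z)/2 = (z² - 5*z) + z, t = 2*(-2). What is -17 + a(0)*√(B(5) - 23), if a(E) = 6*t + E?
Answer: -17 - 24*I*√13 ≈ -17.0 - 86.533*I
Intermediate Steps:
t = -4
B(z) = -8*z + 2*z² (B(z) = 2*((z² - 5*z) + z) = 2*(z² - 4*z) = -8*z + 2*z²)
a(E) = -24 + E (a(E) = 6*(-4) + E = -24 + E)
-17 + a(0)*√(B(5) - 23) = -17 + (-24 + 0)*√(2*5*(-4 + 5) - 23) = -17 - 24*√(2*5*1 - 23) = -17 - 24*√(10 - 23) = -17 - 24*I*√13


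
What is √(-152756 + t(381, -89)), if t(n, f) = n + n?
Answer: I*√151994 ≈ 389.86*I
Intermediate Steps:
t(n, f) = 2*n
√(-152756 + t(381, -89)) = √(-152756 + 2*381) = √(-152756 + 762) = √(-151994) = I*√151994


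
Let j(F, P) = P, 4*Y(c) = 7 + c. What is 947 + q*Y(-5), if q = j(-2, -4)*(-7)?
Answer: 961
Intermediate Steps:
Y(c) = 7/4 + c/4 (Y(c) = (7 + c)/4 = 7/4 + c/4)
q = 28 (q = -4*(-7) = 28)
947 + q*Y(-5) = 947 + 28*(7/4 + (1/4)*(-5)) = 947 + 28*(7/4 - 5/4) = 947 + 28*(1/2) = 947 + 14 = 961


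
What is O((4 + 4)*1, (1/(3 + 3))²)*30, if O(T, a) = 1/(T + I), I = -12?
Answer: -15/2 ≈ -7.5000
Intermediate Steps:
O(T, a) = 1/(-12 + T) (O(T, a) = 1/(T - 12) = 1/(-12 + T))
O((4 + 4)*1, (1/(3 + 3))²)*30 = 30/(-12 + (4 + 4)*1) = 30/(-12 + 8*1) = 30/(-12 + 8) = 30/(-4) = -¼*30 = -15/2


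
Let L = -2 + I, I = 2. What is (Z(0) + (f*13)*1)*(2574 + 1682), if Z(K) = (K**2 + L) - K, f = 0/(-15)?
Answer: 0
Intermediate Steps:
L = 0 (L = -2 + 2 = 0)
f = 0 (f = 0*(-1/15) = 0)
Z(K) = K**2 - K (Z(K) = (K**2 + 0) - K = K**2 - K)
(Z(0) + (f*13)*1)*(2574 + 1682) = (0*(-1 + 0) + (0*13)*1)*(2574 + 1682) = (0*(-1) + 0*1)*4256 = (0 + 0)*4256 = 0*4256 = 0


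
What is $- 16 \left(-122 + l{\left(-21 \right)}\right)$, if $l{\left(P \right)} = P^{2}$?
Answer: $-5104$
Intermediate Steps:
$- 16 \left(-122 + l{\left(-21 \right)}\right) = - 16 \left(-122 + \left(-21\right)^{2}\right) = - 16 \left(-122 + 441\right) = \left(-16\right) 319 = -5104$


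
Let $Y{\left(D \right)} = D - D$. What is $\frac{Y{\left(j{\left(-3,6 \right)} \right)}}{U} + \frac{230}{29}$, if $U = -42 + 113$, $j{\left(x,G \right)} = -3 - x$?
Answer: $\frac{230}{29} \approx 7.931$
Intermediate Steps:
$U = 71$
$Y{\left(D \right)} = 0$
$\frac{Y{\left(j{\left(-3,6 \right)} \right)}}{U} + \frac{230}{29} = \frac{0}{71} + \frac{230}{29} = 0 \cdot \frac{1}{71} + 230 \cdot \frac{1}{29} = 0 + \frac{230}{29} = \frac{230}{29}$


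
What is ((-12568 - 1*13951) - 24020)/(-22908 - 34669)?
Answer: 50539/57577 ≈ 0.87776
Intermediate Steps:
((-12568 - 1*13951) - 24020)/(-22908 - 34669) = ((-12568 - 13951) - 24020)/(-57577) = (-26519 - 24020)*(-1/57577) = -50539*(-1/57577) = 50539/57577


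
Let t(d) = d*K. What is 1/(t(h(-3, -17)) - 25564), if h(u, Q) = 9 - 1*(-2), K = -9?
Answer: -1/25663 ≈ -3.8967e-5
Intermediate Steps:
h(u, Q) = 11 (h(u, Q) = 9 + 2 = 11)
t(d) = -9*d (t(d) = d*(-9) = -9*d)
1/(t(h(-3, -17)) - 25564) = 1/(-9*11 - 25564) = 1/(-99 - 25564) = 1/(-25663) = -1/25663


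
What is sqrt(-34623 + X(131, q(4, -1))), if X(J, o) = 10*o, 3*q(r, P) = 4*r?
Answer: I*sqrt(311127)/3 ≈ 185.93*I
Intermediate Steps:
q(r, P) = 4*r/3 (q(r, P) = (4*r)/3 = 4*r/3)
sqrt(-34623 + X(131, q(4, -1))) = sqrt(-34623 + 10*((4/3)*4)) = sqrt(-34623 + 10*(16/3)) = sqrt(-34623 + 160/3) = sqrt(-103709/3) = I*sqrt(311127)/3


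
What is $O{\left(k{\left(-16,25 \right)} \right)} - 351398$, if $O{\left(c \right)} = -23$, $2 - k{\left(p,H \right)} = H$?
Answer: $-351421$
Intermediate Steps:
$k{\left(p,H \right)} = 2 - H$
$O{\left(k{\left(-16,25 \right)} \right)} - 351398 = -23 - 351398 = -351421$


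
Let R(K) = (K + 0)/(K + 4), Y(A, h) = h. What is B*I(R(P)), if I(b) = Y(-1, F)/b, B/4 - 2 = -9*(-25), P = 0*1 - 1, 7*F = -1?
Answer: 2724/7 ≈ 389.14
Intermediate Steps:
F = -⅐ (F = (⅐)*(-1) = -⅐ ≈ -0.14286)
P = -1 (P = 0 - 1 = -1)
R(K) = K/(4 + K)
B = 908 (B = 8 + 4*(-9*(-25)) = 8 + 4*225 = 8 + 900 = 908)
I(b) = -1/(7*b)
B*I(R(P)) = 908*(-1/(7*((-1/(4 - 1))))) = 908*(-1/(7*((-1/3)))) = 908*(-1/(7*((-1*⅓)))) = 908*(-1/(7*(-⅓))) = 908*(-⅐*(-3)) = 908*(3/7) = 2724/7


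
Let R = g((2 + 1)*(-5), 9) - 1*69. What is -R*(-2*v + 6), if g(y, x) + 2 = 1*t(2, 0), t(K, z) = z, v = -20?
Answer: 3266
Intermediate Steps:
g(y, x) = -2 (g(y, x) = -2 + 1*0 = -2 + 0 = -2)
R = -71 (R = -2 - 1*69 = -2 - 69 = -71)
-R*(-2*v + 6) = -(-71)*(-2*(-20) + 6) = -(-71)*(40 + 6) = -(-71)*46 = -1*(-3266) = 3266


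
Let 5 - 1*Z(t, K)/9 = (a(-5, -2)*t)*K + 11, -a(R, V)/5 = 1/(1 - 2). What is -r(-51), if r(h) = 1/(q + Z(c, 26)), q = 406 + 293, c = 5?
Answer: 1/5205 ≈ 0.00019212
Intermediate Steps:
a(R, V) = 5 (a(R, V) = -5/(1 - 2) = -5/(-1) = -5*(-1) = 5)
Z(t, K) = -54 - 45*K*t (Z(t, K) = 45 - 9*((5*t)*K + 11) = 45 - 9*(5*K*t + 11) = 45 - 9*(11 + 5*K*t) = 45 + (-99 - 45*K*t) = -54 - 45*K*t)
q = 699
r(h) = -1/5205 (r(h) = 1/(699 + (-54 - 45*26*5)) = 1/(699 + (-54 - 5850)) = 1/(699 - 5904) = 1/(-5205) = -1/5205)
-r(-51) = -1*(-1/5205) = 1/5205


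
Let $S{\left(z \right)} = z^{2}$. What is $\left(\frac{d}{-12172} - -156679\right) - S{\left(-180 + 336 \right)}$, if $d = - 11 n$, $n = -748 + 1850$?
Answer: $\frac{805445559}{6086} \approx 1.3234 \cdot 10^{5}$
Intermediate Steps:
$n = 1102$
$d = -12122$ ($d = \left(-11\right) 1102 = -12122$)
$\left(\frac{d}{-12172} - -156679\right) - S{\left(-180 + 336 \right)} = \left(- \frac{12122}{-12172} - -156679\right) - \left(-180 + 336\right)^{2} = \left(\left(-12122\right) \left(- \frac{1}{12172}\right) + 156679\right) - 156^{2} = \left(\frac{6061}{6086} + 156679\right) - 24336 = \frac{953554455}{6086} - 24336 = \frac{805445559}{6086}$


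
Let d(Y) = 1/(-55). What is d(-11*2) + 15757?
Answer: 866634/55 ≈ 15757.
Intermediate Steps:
d(Y) = -1/55
d(-11*2) + 15757 = -1/55 + 15757 = 866634/55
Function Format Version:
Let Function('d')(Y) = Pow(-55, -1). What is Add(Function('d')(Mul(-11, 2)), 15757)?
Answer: Rational(866634, 55) ≈ 15757.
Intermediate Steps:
Function('d')(Y) = Rational(-1, 55)
Add(Function('d')(Mul(-11, 2)), 15757) = Add(Rational(-1, 55), 15757) = Rational(866634, 55)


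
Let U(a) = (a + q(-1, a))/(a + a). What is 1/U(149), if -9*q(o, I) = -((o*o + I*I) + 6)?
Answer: 2682/23549 ≈ 0.11389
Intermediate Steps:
q(o, I) = ⅔ + I²/9 + o²/9 (q(o, I) = -(-1)*((o*o + I*I) + 6)/9 = -(-1)*((o² + I²) + 6)/9 = -(-1)*((I² + o²) + 6)/9 = -(-1)*(6 + I² + o²)/9 = -(-6 - I² - o²)/9 = ⅔ + I²/9 + o²/9)
U(a) = (7/9 + a + a²/9)/(2*a) (U(a) = (a + (⅔ + a²/9 + (⅑)*(-1)²))/(a + a) = (a + (⅔ + a²/9 + (⅑)*1))/((2*a)) = (a + (⅔ + a²/9 + ⅑))*(1/(2*a)) = (a + (7/9 + a²/9))*(1/(2*a)) = (7/9 + a + a²/9)*(1/(2*a)) = (7/9 + a + a²/9)/(2*a))
1/U(149) = 1/((1/18)*(7 + 149² + 9*149)/149) = 1/((1/18)*(1/149)*(7 + 22201 + 1341)) = 1/((1/18)*(1/149)*23549) = 1/(23549/2682) = 2682/23549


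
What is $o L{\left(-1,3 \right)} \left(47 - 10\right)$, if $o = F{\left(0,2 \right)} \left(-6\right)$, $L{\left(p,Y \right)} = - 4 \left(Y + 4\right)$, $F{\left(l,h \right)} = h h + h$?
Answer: $37296$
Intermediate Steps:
$F{\left(l,h \right)} = h + h^{2}$ ($F{\left(l,h \right)} = h^{2} + h = h + h^{2}$)
$L{\left(p,Y \right)} = -16 - 4 Y$ ($L{\left(p,Y \right)} = - 4 \left(4 + Y\right) = -16 - 4 Y$)
$o = -36$ ($o = 2 \left(1 + 2\right) \left(-6\right) = 2 \cdot 3 \left(-6\right) = 6 \left(-6\right) = -36$)
$o L{\left(-1,3 \right)} \left(47 - 10\right) = - 36 \left(-16 - 12\right) \left(47 - 10\right) = \left(-36\right) \left(-28\right) 37 = 1008 \cdot 37 = 37296$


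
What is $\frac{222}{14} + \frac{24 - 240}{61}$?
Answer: $\frac{5259}{427} \approx 12.316$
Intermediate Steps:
$\frac{222}{14} + \frac{24 - 240}{61} = 222 \cdot \frac{1}{14} - \frac{216}{61} = \frac{111}{7} - \frac{216}{61} = \frac{5259}{427}$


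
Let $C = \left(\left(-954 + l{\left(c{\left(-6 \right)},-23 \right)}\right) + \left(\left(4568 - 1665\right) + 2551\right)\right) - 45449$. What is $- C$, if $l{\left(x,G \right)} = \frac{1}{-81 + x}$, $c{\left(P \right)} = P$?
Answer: $\frac{3562564}{87} \approx 40949.0$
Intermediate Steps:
$C = - \frac{3562564}{87}$ ($C = \left(\left(-954 + \frac{1}{-81 - 6}\right) + \left(\left(4568 - 1665\right) + 2551\right)\right) - 45449 = \left(\left(-954 + \frac{1}{-87}\right) + \left(2903 + 2551\right)\right) - 45449 = \left(\left(-954 - \frac{1}{87}\right) + 5454\right) - 45449 = \left(- \frac{82999}{87} + 5454\right) - 45449 = \frac{391499}{87} - 45449 = - \frac{3562564}{87} \approx -40949.0$)
$- C = \left(-1\right) \left(- \frac{3562564}{87}\right) = \frac{3562564}{87}$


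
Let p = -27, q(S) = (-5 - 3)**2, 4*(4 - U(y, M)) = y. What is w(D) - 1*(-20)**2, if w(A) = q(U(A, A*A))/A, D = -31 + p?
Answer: -11632/29 ≈ -401.10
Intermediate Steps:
U(y, M) = 4 - y/4
q(S) = 64 (q(S) = (-8)**2 = 64)
D = -58 (D = -31 - 27 = -58)
w(A) = 64/A
w(D) - 1*(-20)**2 = 64/(-58) - 1*(-20)**2 = 64*(-1/58) - 1*400 = -32/29 - 400 = -11632/29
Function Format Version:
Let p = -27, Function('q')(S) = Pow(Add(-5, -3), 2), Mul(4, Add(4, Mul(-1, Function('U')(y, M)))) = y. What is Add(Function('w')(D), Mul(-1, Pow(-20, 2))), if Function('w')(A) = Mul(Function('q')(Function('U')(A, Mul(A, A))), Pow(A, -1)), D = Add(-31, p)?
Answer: Rational(-11632, 29) ≈ -401.10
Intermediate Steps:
Function('U')(y, M) = Add(4, Mul(Rational(-1, 4), y))
Function('q')(S) = 64 (Function('q')(S) = Pow(-8, 2) = 64)
D = -58 (D = Add(-31, -27) = -58)
Function('w')(A) = Mul(64, Pow(A, -1))
Add(Function('w')(D), Mul(-1, Pow(-20, 2))) = Add(Mul(64, Pow(-58, -1)), Mul(-1, Pow(-20, 2))) = Add(Mul(64, Rational(-1, 58)), Mul(-1, 400)) = Add(Rational(-32, 29), -400) = Rational(-11632, 29)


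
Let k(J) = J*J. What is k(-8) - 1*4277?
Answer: -4213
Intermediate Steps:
k(J) = J²
k(-8) - 1*4277 = (-8)² - 1*4277 = 64 - 4277 = -4213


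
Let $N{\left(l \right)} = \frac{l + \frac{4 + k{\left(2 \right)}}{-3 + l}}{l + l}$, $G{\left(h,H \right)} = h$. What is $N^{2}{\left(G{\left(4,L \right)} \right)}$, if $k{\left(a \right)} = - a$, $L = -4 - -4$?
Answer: $\frac{9}{16} \approx 0.5625$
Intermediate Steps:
$L = 0$ ($L = -4 + 4 = 0$)
$N{\left(l \right)} = \frac{l + \frac{2}{-3 + l}}{2 l}$ ($N{\left(l \right)} = \frac{l + \frac{4 - 2}{-3 + l}}{l + l} = \frac{l + \frac{4 - 2}{-3 + l}}{2 l} = \left(l + \frac{2}{-3 + l}\right) \frac{1}{2 l} = \frac{l + \frac{2}{-3 + l}}{2 l}$)
$N^{2}{\left(G{\left(4,L \right)} \right)} = \left(\frac{2 + 4^{2} - 12}{2 \cdot 4 \left(-3 + 4\right)}\right)^{2} = \left(\frac{1}{2} \cdot \frac{1}{4} \cdot 1^{-1} \left(2 + 16 - 12\right)\right)^{2} = \left(\frac{1}{2} \cdot \frac{1}{4} \cdot 1 \cdot 6\right)^{2} = \left(\frac{3}{4}\right)^{2} = \frac{9}{16}$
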